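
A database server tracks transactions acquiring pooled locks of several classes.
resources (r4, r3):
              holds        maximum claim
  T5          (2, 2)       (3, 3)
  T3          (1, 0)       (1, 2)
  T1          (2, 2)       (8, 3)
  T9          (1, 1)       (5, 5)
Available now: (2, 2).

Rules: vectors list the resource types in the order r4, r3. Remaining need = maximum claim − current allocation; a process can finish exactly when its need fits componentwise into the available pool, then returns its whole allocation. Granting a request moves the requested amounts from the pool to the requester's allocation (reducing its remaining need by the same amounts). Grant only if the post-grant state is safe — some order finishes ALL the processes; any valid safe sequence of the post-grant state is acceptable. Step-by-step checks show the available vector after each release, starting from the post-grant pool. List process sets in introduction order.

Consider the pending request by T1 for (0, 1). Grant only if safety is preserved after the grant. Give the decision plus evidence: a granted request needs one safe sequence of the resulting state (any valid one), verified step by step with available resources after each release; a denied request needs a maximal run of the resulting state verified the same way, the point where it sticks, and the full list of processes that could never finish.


DENY — the pretend-granted state is unsafe.
Key observation: after T5, T3 the pool peaks at (5, 3), and each blocked process is short somewhere: T1 on r4; T9 on r3.
After a pretend grant, a maximal execution: T5, T3 — then nothing else fits. Step-by-step check:
  pool = (2, 1)
  T5: need (1, 1) fits (2, 1); releases (2, 2), pool now (4, 3)
  T3: need (0, 2) fits (4, 3); releases (1, 0), pool now (5, 3)
  blocked: T1 wants (6, 0), pool (5, 3) — not enough r4
  blocked: T9 wants (4, 4), pool (5, 3) — not enough r3
Processes that could never finish after the grant: T1 and T9.


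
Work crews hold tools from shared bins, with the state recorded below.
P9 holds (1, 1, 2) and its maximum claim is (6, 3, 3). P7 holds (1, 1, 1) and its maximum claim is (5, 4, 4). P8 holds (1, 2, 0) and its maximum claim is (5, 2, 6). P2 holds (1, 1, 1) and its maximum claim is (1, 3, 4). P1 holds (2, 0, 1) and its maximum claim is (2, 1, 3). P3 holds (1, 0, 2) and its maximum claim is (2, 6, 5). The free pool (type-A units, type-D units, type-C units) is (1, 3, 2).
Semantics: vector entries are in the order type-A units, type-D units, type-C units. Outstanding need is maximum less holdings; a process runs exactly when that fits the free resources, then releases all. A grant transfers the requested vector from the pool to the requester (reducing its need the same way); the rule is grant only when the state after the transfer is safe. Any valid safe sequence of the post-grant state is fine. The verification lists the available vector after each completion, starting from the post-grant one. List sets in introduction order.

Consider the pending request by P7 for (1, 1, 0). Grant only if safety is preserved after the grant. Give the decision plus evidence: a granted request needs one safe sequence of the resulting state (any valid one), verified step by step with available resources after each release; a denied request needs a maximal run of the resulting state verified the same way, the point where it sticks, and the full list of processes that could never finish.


GRANT — the state after the grant stays safe, e.g. via P1, P2, P7, P9, P8, P3.
Key observation: with (0, 2, 2) left after the transfer, P1 can run at once — the state stays safe.
Check on the post-grant state, step by step:
  pool = (0, 2, 2)
  P1: need (0, 1, 2) fits (0, 2, 2); releases (2, 0, 1), pool now (2, 2, 3)
  P2: need (0, 2, 3) fits (2, 2, 3); releases (1, 1, 1), pool now (3, 3, 4)
  P7: need (3, 2, 3) fits (3, 3, 4); releases (2, 2, 1), pool now (5, 5, 5)
  P9: need (5, 2, 1) fits (5, 5, 5); releases (1, 1, 2), pool now (6, 6, 7)
  P8: need (4, 0, 6) fits (6, 6, 7); releases (1, 2, 0), pool now (7, 8, 7)
  P3: need (1, 6, 3) fits (7, 8, 7); releases (1, 0, 2), pool now (8, 8, 9)


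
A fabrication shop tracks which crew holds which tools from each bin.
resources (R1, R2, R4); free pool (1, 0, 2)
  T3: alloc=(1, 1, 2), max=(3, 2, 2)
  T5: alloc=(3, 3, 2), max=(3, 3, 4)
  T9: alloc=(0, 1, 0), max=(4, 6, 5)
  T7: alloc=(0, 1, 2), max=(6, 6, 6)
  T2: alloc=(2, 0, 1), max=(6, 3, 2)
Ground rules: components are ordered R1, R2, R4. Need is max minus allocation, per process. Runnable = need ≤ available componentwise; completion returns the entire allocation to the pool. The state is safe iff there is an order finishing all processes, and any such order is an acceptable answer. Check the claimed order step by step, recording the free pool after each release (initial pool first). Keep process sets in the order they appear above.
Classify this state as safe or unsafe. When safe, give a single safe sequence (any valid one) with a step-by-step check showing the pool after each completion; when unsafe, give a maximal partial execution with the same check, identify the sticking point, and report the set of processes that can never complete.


UNSAFE — no complete ordering exists.
Key observation: even finishing T5, T3, T2 leaves just (7, 4, 7) free — too little R2 for any of the remaining processes.
A maximal execution: T5, T3, T2 — then nothing else fits. Step-by-step check:
  pool = (1, 0, 2)
  T5: need (0, 0, 2) fits (1, 0, 2); releases (3, 3, 2), pool now (4, 3, 4)
  T3: need (2, 1, 0) fits (4, 3, 4); releases (1, 1, 2), pool now (5, 4, 6)
  T2: need (4, 3, 1) fits (5, 4, 6); releases (2, 0, 1), pool now (7, 4, 7)
  T9 cannot run: need (4, 5, 5) vs free (7, 4, 7) (insufficient R2)
  T7 cannot run: need (6, 5, 4) vs free (7, 4, 7) (insufficient R2)
Never able to finish: T9 and T7.


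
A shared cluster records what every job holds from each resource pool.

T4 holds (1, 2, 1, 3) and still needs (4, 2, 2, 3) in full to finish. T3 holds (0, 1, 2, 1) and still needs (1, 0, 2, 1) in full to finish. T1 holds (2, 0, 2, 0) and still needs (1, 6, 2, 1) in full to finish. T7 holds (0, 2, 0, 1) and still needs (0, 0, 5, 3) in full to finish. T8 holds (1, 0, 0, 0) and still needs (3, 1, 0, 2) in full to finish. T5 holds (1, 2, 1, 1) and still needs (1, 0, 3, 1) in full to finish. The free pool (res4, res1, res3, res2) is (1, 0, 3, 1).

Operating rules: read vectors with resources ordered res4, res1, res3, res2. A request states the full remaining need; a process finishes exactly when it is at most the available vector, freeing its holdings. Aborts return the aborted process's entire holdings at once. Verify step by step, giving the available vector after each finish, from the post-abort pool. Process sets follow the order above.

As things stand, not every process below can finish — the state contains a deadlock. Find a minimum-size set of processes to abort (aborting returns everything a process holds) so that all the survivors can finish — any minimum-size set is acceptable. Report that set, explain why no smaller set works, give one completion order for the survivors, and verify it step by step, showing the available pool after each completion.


The answer: abort T1.
Key observation: no ordering could ever have run T4 before the abort of T1; with (2, 0, 2, 0) back in the pool it fits at step 3.
Why nothing smaller works: aborting no one leaves the state deadlocked as given.
The survivors complete as T5, T3, T4, T8, T7. Step-by-step check (starting from the post-abort pool):
  pool = (3, 0, 5, 1)
  T5: need (1, 0, 3, 1) fits (3, 0, 5, 1); releases (1, 2, 1, 1), pool now (4, 2, 6, 2)
  T3: need (1, 0, 2, 1) fits (4, 2, 6, 2); releases (0, 1, 2, 1), pool now (4, 3, 8, 3)
  T4: need (4, 2, 2, 3) fits (4, 3, 8, 3); releases (1, 2, 1, 3), pool now (5, 5, 9, 6)
  T8: need (3, 1, 0, 2) fits (5, 5, 9, 6); releases (1, 0, 0, 0), pool now (6, 5, 9, 6)
  T7: need (0, 0, 5, 3) fits (6, 5, 9, 6); releases (0, 2, 0, 1), pool now (6, 7, 9, 7)


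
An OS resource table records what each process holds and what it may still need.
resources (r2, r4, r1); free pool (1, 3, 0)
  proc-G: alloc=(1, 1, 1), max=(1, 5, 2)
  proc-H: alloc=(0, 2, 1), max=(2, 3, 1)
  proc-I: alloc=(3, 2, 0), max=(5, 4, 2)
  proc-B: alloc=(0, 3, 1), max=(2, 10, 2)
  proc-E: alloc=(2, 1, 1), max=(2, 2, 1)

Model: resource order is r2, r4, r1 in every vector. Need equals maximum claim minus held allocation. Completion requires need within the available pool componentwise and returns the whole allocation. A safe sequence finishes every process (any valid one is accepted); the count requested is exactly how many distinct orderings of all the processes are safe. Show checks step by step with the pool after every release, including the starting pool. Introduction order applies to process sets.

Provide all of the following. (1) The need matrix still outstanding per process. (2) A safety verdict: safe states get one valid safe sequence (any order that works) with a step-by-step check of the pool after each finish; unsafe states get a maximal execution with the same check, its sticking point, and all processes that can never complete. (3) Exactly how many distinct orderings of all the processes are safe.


(1) Outstanding need per process (order r2, r4, r1):
  proc-G: (0, 4, 1)
  proc-H: (2, 1, 0)
  proc-I: (2, 2, 2)
  proc-B: (2, 7, 1)
  proc-E: (0, 1, 0)
(2) SAFE. One safe sequence: proc-E, proc-H, proc-G, proc-B, proc-I.
Key observation: the order's first zero-slack moment is proc-B ((2, 7, 1) needed, (4, 7, 3) free — a requested resource with nothing to spare).
Check, step by step:
  pool = (1, 3, 0)
  run proc-E (needs (0, 1, 0), free (1, 3, 0)); after release of (2, 1, 1) the pool is (3, 4, 1)
  run proc-H (needs (2, 1, 0), free (3, 4, 1)); after release of (0, 2, 1) the pool is (3, 6, 2)
  run proc-G (needs (0, 4, 1), free (3, 6, 2)); after release of (1, 1, 1) the pool is (4, 7, 3)
  run proc-B (needs (2, 7, 1), free (4, 7, 3)); after release of (0, 3, 1) the pool is (4, 10, 4)
  run proc-I (needs (2, 2, 2), free (4, 10, 4)); after release of (3, 2, 0) the pool is (7, 12, 4)
(3) The exact count: 8 of the possible complete orderings are safe sequences.


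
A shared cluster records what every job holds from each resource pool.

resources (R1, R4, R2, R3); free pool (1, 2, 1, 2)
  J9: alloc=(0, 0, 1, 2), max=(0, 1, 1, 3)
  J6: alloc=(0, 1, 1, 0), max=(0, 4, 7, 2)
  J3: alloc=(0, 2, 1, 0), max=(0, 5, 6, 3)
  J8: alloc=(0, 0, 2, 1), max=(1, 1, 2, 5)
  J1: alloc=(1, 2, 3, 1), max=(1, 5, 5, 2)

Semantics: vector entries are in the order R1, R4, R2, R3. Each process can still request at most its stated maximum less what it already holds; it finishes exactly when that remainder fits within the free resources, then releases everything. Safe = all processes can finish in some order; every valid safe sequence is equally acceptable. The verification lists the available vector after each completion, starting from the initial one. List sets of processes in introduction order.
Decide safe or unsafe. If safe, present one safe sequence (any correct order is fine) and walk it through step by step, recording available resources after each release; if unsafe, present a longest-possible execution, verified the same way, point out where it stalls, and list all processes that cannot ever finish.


UNSAFE — no complete ordering exists.
Key observation: R4 is the bottleneck — with J9, J8 done the pool holds (1, 2, 4, 5), short of every remaining need.
The run J9, J8 cannot be extended any further. Walking it through:
  pool = (1, 2, 1, 2)
  J9 needs (0, 1, 0, 1) <= (1, 2, 1, 2) -> finishes; pool += (0, 0, 1, 2) = (1, 2, 2, 4)
  J8 needs (1, 1, 0, 4) <= (1, 2, 2, 4) -> finishes; pool += (0, 0, 2, 1) = (1, 2, 4, 5)
  blocked: J6 wants (0, 3, 6, 2), pool (1, 2, 4, 5) — not enough R4 and R2
  blocked: J3 wants (0, 3, 5, 3), pool (1, 2, 4, 5) — not enough R4 and R2
  blocked: J1 wants (0, 3, 2, 1), pool (1, 2, 4, 5) — not enough R4
Never able to finish: J6, J3 and J1.


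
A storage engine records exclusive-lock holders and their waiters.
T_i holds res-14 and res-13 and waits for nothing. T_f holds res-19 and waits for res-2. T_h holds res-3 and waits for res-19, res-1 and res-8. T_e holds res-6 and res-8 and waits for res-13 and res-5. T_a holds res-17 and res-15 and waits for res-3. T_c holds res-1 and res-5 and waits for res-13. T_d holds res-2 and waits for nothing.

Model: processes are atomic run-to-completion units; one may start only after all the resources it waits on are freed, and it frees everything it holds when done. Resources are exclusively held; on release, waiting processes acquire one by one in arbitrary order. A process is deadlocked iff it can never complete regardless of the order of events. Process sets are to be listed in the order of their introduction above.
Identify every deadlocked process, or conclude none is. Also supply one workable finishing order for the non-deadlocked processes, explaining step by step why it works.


No process is deadlocked.
Key observation: no waiting chain loops back on itself — every chain ends at a process that waits on nothing, so everyone eventually runs.
A valid finishing order for the others: T_i, T_c, T_e, T_d, T_f, T_h, T_a.
Check, step by step:
  T_i: no waits; runs immediately, freeing res-14 and res-13
  T_c: everything it awaited (res-13) is free; runs, freeing res-1 and res-5
  T_e: everything it awaited (res-13 and res-5) is free; runs, freeing res-6 and res-8
  T_d: no waits; runs immediately, freeing res-2
  T_f: everything it awaited (res-2) is free; runs, freeing res-19
  T_h: everything it awaited (res-19, res-1 and res-8) is free; runs, freeing res-3
  T_a: everything it awaited (res-3) is free; runs, freeing res-17 and res-15


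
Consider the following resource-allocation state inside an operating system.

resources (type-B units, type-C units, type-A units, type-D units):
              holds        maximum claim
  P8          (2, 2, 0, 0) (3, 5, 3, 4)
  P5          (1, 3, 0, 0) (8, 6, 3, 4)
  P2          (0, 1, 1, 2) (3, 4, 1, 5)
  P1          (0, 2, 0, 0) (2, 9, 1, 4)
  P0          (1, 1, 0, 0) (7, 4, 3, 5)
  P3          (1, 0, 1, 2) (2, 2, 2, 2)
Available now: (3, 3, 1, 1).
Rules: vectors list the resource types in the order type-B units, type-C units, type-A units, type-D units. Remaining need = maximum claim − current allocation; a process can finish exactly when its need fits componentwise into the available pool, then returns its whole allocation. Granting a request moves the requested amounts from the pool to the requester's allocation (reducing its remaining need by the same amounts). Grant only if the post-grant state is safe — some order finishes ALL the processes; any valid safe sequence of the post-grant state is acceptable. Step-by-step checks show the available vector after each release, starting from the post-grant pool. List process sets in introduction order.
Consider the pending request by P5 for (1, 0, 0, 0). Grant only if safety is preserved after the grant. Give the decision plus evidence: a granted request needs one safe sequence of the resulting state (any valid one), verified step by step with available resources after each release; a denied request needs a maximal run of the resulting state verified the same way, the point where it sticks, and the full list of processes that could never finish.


DENY: after the grant no complete ordering would exist.
Key observation: after P3, P2, P8 the pool peaks at (5, 6, 3, 5), and each blocked process is short somewhere: P5 on type-B units; P1 on type-C units; P0 on type-B units.
After a pretend grant, a maximal execution: P3, P2, P8 — then nothing else fits. Walking it through:
  pool = (2, 3, 1, 1)
  run P3 (needs (1, 2, 1, 0), free (2, 3, 1, 1)); after release of (1, 0, 1, 2) the pool is (3, 3, 2, 3)
  run P2 (needs (3, 3, 0, 3), free (3, 3, 2, 3)); after release of (0, 1, 1, 2) the pool is (3, 4, 3, 5)
  run P8 (needs (1, 3, 3, 4), free (3, 4, 3, 5)); after release of (2, 2, 0, 0) the pool is (5, 6, 3, 5)
  blocked: P5 wants (6, 3, 3, 4), pool (5, 6, 3, 5) — not enough type-B units
  blocked: P1 wants (2, 7, 1, 4), pool (5, 6, 3, 5) — not enough type-C units
  blocked: P0 wants (6, 3, 3, 5), pool (5, 6, 3, 5) — not enough type-B units
Had the request been granted, P5, P1 and P0 could never finish.


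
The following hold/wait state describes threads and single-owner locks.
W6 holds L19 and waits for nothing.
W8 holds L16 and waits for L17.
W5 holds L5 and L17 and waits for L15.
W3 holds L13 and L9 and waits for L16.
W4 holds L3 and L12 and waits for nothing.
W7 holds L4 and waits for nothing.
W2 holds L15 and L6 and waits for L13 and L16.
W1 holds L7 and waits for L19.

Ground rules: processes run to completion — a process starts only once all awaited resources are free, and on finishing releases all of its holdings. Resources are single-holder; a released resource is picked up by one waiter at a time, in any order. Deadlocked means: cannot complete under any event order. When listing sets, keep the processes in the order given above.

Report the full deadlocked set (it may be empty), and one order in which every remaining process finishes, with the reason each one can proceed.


Deadlocked: W8, W5, W3 and W2.
Key observation: nobody on the ring W8 -> W5 -> W2 -> W8 can start until another member finishes, which never happens; W3 is caught in further circular waits.
One completion order for the rest: W6, W1, W7, W4.
Walking it through:
  run W6 (it waits on nothing); releases L19
  W1 waits on L19 — all released -> runs and releases L7
  run W7 (it waits on nothing); releases L4
  run W4 (it waits on nothing); releases L3 and L12


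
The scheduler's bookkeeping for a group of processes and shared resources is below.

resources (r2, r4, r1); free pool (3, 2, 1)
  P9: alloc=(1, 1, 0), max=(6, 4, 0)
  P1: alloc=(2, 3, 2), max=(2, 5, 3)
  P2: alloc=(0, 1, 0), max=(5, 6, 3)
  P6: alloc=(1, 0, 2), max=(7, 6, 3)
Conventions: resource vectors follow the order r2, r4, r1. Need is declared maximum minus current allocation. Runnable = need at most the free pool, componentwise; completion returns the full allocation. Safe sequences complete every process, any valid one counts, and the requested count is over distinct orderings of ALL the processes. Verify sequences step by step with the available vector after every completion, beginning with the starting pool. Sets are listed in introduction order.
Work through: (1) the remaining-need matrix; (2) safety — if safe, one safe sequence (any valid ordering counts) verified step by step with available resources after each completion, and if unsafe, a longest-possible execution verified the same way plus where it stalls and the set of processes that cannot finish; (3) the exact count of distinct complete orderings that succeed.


(1) Outstanding need per process (order r2, r4, r1):
  P9: (5, 3, 0)
  P1: (0, 2, 1)
  P2: (5, 5, 3)
  P6: (6, 6, 1)
(2) SAFE — a valid safe sequence is P1, P2, P9, P6.
Key observation: reading the order forward, P1 is the first process whose need (0, 2, 1) meets the free pool (3, 2, 1) exactly on a resource it requests.
Check, step by step:
  pool = (3, 2, 1)
  P1: need (0, 2, 1) fits (3, 2, 1); releases (2, 3, 2), pool now (5, 5, 3)
  P2: need (5, 5, 3) fits (5, 5, 3); releases (0, 1, 0), pool now (5, 6, 3)
  P9: need (5, 3, 0) fits (5, 6, 3); releases (1, 1, 0), pool now (6, 7, 3)
  P6: need (6, 6, 1) fits (6, 7, 3); releases (1, 0, 2), pool now (7, 7, 5)
(3) Precisely 3 of the possible complete orderings are safe sequences.


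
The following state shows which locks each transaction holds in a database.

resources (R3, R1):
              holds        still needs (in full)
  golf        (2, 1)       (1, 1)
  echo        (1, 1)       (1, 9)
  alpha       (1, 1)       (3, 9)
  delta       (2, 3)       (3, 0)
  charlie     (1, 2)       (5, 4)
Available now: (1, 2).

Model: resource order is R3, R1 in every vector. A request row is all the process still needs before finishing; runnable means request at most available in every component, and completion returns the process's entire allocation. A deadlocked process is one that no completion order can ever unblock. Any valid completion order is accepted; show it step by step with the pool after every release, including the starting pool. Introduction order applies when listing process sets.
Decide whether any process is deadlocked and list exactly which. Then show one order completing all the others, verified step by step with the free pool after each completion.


Deadlocked set: echo and alpha.
Key observation: after golf, delta, charlie complete, (6, 8) is the best the pool ever gets, yet each leftover process wants more R1.
A valid finishing order for the others: golf, delta, charlie. Check, step by step:
  pool = (1, 2)
  golf needs (1, 1) <= (1, 2) -> finishes; pool += (2, 1) = (3, 3)
  delta needs (3, 0) <= (3, 3) -> finishes; pool += (2, 3) = (5, 6)
  charlie needs (5, 4) <= (5, 6) -> finishes; pool += (1, 2) = (6, 8)
The stuck group stays short no matter what:
  echo cannot run: need (1, 9) vs free (6, 8) (insufficient R1)
  alpha cannot run: need (3, 9) vs free (6, 8) (insufficient R1)


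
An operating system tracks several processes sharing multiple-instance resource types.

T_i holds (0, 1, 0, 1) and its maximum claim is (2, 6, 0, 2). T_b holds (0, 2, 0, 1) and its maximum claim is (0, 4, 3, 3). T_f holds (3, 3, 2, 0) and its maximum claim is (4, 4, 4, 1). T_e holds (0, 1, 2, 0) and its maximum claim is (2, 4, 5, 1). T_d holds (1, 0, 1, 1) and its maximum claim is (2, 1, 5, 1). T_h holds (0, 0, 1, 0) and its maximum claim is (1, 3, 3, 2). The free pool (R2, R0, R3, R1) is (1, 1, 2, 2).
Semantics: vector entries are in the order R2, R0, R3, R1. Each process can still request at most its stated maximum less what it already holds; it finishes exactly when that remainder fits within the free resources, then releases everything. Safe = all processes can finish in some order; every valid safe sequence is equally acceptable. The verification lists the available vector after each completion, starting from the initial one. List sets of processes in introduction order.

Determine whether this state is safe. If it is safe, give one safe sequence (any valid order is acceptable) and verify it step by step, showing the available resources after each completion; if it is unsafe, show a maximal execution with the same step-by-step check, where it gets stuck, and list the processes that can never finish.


SAFE. One safe sequence: T_f, T_b, T_h, T_e, T_d, T_i.
Key observation: the order's first zero-slack moment is T_f ((1, 1, 2, 1) needed, (1, 1, 2, 2) free — a requested resource with nothing to spare).
Walking it through:
  pool = (1, 1, 2, 2)
  T_f: need (1, 1, 2, 1) fits (1, 1, 2, 2); releases (3, 3, 2, 0), pool now (4, 4, 4, 2)
  T_b: need (0, 2, 3, 2) fits (4, 4, 4, 2); releases (0, 2, 0, 1), pool now (4, 6, 4, 3)
  T_h: need (1, 3, 2, 2) fits (4, 6, 4, 3); releases (0, 0, 1, 0), pool now (4, 6, 5, 3)
  T_e: need (2, 3, 3, 1) fits (4, 6, 5, 3); releases (0, 1, 2, 0), pool now (4, 7, 7, 3)
  T_d: need (1, 1, 4, 0) fits (4, 7, 7, 3); releases (1, 0, 1, 1), pool now (5, 7, 8, 4)
  T_i: need (2, 5, 0, 1) fits (5, 7, 8, 4); releases (0, 1, 0, 1), pool now (5, 8, 8, 5)


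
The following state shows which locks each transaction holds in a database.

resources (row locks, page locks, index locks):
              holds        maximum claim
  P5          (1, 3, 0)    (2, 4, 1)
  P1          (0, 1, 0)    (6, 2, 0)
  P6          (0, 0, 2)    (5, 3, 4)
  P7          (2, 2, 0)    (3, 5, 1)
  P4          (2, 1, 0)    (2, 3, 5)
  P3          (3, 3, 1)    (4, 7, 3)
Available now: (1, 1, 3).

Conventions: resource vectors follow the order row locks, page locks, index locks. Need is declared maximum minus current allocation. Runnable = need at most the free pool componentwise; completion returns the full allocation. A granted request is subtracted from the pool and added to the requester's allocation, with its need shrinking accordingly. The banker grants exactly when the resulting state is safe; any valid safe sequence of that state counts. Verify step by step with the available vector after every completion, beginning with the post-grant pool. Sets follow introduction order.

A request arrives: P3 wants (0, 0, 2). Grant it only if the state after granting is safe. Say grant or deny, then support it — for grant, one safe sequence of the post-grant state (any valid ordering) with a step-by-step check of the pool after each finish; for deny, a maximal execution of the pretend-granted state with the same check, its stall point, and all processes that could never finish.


GRANT — the state after the grant stays safe, e.g. via P5, P7, P3, P6, P4, P1.
Key observation: granting shrinks the pool to (1, 1, 1), yet P5 still fits and the chain goes through.
Step-by-step check of the post-grant state:
  pool = (1, 1, 1)
  P5: need (1, 1, 1) fits (1, 1, 1); releases (1, 3, 0), pool now (2, 4, 1)
  P7: need (1, 3, 1) fits (2, 4, 1); releases (2, 2, 0), pool now (4, 6, 1)
  P3: need (1, 4, 0) fits (4, 6, 1); releases (3, 3, 3), pool now (7, 9, 4)
  P6: need (5, 3, 2) fits (7, 9, 4); releases (0, 0, 2), pool now (7, 9, 6)
  P4: need (0, 2, 5) fits (7, 9, 6); releases (2, 1, 0), pool now (9, 10, 6)
  P1: need (6, 1, 0) fits (9, 10, 6); releases (0, 1, 0), pool now (9, 11, 6)


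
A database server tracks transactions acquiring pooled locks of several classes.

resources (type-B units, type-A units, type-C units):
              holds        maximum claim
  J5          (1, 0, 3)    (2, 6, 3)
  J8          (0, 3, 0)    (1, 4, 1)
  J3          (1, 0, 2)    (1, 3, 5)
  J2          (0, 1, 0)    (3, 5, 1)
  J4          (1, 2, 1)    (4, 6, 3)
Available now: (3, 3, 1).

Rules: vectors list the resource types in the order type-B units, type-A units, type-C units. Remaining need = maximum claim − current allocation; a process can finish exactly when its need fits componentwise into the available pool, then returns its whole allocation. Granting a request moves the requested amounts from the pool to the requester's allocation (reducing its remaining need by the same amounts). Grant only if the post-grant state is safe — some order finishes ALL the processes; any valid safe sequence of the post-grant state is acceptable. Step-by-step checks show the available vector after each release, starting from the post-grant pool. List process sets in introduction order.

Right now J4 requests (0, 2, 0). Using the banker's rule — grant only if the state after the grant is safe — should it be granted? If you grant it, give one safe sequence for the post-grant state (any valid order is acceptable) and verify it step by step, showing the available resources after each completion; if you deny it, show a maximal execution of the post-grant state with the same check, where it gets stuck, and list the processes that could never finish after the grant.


DENY: after the grant no complete ordering would exist.
Key observation: after J8, J2 the pool peaks at (3, 5, 1), and each blocked process is short somewhere: J5 on type-A units; J3 on type-C units; J4 on type-C units.
On the post-grant state, J8, J2 is a maximal run — nothing extends it. Walking it through:
  pool = (3, 1, 1)
  J8 needs (1, 1, 1) <= (3, 1, 1) -> finishes; pool += (0, 3, 0) = (3, 4, 1)
  J2 needs (3, 4, 1) <= (3, 4, 1) -> finishes; pool += (0, 1, 0) = (3, 5, 1)
  J5 still needs (1, 6, 0) but only (3, 5, 1) is free — short on type-A units
  J3 still needs (0, 3, 3) but only (3, 5, 1) is free — short on type-C units
  J4 still needs (3, 2, 2) but only (3, 5, 1) is free — short on type-C units
Post-grant, the permanently blocked set is J5, J3 and J4.


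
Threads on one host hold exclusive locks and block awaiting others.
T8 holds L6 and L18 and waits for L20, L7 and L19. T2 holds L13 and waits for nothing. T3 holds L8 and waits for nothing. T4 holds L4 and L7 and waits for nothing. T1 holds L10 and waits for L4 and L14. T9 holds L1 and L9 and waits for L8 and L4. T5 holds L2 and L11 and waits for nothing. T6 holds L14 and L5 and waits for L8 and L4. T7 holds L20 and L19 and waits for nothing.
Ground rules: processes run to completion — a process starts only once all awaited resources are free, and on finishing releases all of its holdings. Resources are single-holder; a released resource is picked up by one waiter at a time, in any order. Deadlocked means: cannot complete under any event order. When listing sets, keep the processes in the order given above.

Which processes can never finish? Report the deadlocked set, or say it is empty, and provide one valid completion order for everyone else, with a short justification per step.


Nothing here is deadlocked.
Key observation: the waits form no ring: some process can always run, and its releases unblock the others one by one.
A valid finishing order for the others: T7, T4, T3, T6, T9, T1, T8, T2, T5.
Verifying each step:
  T7 waits on nothing -> runs at once and releases L20 and L19
  T4 waits on nothing -> runs at once and releases L4 and L7
  T3 waits on nothing -> runs at once and releases L8
  T6 waits on L8 and L4 — all released -> runs and releases L14 and L5
  T9 waits on L8 and L4 — all released -> runs and releases L1 and L9
  T1 waits on L4 and L14 — all released -> runs and releases L10
  T8 waits on L20, L7 and L19 — all released -> runs and releases L6 and L18
  T2 waits on nothing -> runs at once and releases L13
  T5 waits on nothing -> runs at once and releases L2 and L11


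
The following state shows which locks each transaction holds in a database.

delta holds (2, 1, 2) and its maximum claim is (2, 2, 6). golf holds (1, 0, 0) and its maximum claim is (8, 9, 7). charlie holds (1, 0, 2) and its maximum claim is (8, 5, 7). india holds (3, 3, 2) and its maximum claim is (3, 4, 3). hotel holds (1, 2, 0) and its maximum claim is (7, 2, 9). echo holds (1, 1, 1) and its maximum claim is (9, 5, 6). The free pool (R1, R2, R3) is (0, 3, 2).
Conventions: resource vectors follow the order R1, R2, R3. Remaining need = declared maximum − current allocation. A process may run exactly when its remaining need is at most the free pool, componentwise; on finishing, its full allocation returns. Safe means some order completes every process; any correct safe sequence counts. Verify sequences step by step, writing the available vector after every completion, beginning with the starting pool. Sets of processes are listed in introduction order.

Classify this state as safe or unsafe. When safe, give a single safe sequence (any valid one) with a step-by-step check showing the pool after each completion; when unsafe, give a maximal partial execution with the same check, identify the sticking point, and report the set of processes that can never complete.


UNSAFE — no complete ordering exists.
Key observation: india, delta can finish, but then (5, 7, 6) is all there is, and the blocked group's R1 demands exceed it.
Going as far as possible: india, delta; after that, nothing fits. Check, step by step:
  pool = (0, 3, 2)
  india: need (0, 1, 1) fits (0, 3, 2); releases (3, 3, 2), pool now (3, 6, 4)
  delta: need (0, 1, 4) fits (3, 6, 4); releases (2, 1, 2), pool now (5, 7, 6)
  golf cannot run: need (7, 9, 7) vs free (5, 7, 6) (insufficient R1, R2 and R3)
  charlie cannot run: need (7, 5, 5) vs free (5, 7, 6) (insufficient R1)
  hotel cannot run: need (6, 0, 9) vs free (5, 7, 6) (insufficient R1 and R3)
  echo cannot run: need (8, 4, 5) vs free (5, 7, 6) (insufficient R1)
Never able to finish: golf, charlie, hotel and echo.


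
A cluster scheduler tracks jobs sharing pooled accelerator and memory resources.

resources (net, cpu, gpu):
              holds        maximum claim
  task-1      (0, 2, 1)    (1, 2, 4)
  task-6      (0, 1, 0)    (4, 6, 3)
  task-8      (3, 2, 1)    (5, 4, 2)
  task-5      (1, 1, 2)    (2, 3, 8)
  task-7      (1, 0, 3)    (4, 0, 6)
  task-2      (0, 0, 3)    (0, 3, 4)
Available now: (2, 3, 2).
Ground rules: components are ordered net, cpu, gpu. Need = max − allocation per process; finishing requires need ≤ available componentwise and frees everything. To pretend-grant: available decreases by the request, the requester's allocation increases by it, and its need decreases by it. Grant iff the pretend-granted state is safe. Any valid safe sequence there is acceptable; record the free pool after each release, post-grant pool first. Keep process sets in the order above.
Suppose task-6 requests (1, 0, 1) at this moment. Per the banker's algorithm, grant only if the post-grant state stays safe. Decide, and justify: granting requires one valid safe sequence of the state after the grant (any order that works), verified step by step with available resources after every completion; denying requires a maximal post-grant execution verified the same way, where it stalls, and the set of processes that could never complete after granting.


DENY: after the grant no complete ordering would exist.
Key observation: after task-2, task-1 the pool peaks at (1, 5, 5), and each blocked process is short somewhere: task-6 on net; task-8 on net; task-5 on gpu; task-7 on net.
Pretend the grant happened; the run task-2, task-1 goes as far as possible. Step-by-step check:
  pool = (1, 3, 1)
  task-2: need (0, 3, 1) fits (1, 3, 1); releases (0, 0, 3), pool now (1, 3, 4)
  task-1: need (1, 0, 3) fits (1, 3, 4); releases (0, 2, 1), pool now (1, 5, 5)
  task-6 cannot run: need (3, 5, 2) vs free (1, 5, 5) (insufficient net)
  task-8 cannot run: need (2, 2, 1) vs free (1, 5, 5) (insufficient net)
  task-5 cannot run: need (1, 2, 6) vs free (1, 5, 5) (insufficient gpu)
  task-7 cannot run: need (3, 0, 3) vs free (1, 5, 5) (insufficient net)
Processes that could never finish after the grant: task-6, task-8, task-5 and task-7.


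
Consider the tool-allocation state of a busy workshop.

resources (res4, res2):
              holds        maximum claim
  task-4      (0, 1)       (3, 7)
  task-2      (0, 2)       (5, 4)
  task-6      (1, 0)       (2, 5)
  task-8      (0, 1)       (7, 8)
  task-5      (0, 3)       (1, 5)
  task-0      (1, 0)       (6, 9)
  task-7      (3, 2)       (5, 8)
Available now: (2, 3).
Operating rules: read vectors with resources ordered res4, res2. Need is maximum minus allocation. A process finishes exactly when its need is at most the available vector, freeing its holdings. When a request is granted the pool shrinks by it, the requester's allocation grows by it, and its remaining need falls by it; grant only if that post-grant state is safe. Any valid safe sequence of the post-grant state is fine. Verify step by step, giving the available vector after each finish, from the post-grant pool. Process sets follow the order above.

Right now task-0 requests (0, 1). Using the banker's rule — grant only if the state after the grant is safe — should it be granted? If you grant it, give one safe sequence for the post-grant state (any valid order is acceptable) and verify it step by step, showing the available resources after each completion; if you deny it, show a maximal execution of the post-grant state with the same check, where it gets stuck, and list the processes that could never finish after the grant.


DENY. Granting would leave the state unsafe.
Key observation: after task-5, task-6 the pool peaks at (3, 5), and each blocked process is short somewhere: task-4 on res2; task-2 on res4; task-8 on res4, res2; task-0 on res4, res2; task-7 on res2.
Pretend the grant happened; the run task-5, task-6 goes as far as possible. Verifying each step:
  pool = (2, 2)
  task-5: need (1, 2) fits (2, 2); releases (0, 3), pool now (2, 5)
  task-6: need (1, 5) fits (2, 5); releases (1, 0), pool now (3, 5)
  task-4 still needs (3, 6) but only (3, 5) is free — short on res2
  task-2 still needs (5, 2) but only (3, 5) is free — short on res4
  task-8 still needs (7, 7) but only (3, 5) is free — short on res4 and res2
  task-0 still needs (5, 8) but only (3, 5) is free — short on res4 and res2
  task-7 still needs (2, 6) but only (3, 5) is free — short on res2
Processes that could never finish after the grant: task-4, task-2, task-8, task-0 and task-7.


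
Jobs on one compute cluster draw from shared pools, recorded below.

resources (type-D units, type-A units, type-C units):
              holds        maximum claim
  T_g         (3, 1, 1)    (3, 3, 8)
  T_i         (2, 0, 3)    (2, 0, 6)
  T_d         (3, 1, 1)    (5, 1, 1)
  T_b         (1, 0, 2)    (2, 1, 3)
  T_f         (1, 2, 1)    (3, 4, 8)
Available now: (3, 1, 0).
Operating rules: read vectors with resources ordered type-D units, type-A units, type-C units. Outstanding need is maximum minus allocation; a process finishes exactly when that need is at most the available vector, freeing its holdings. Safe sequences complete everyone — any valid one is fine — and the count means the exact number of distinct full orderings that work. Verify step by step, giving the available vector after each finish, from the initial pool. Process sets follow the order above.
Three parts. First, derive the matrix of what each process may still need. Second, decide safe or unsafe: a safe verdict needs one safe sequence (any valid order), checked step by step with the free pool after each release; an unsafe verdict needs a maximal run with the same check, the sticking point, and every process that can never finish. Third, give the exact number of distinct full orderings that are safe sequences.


(1) Remaining need (order type-D units, type-A units, type-C units):
  T_g: (0, 2, 7)
  T_i: (0, 0, 3)
  T_d: (2, 0, 0)
  T_b: (1, 1, 1)
  T_f: (2, 2, 7)
(2) The state is UNSAFE.
Key observation: the wall is type-C units: completing T_d, T_b, T_i brings the pool only to (9, 2, 6), and all the rest need more.
A maximal execution: T_d, T_b, T_i — then nothing else fits. Walking it through:
  pool = (3, 1, 0)
  T_d: need (2, 0, 0) fits (3, 1, 0); releases (3, 1, 1), pool now (6, 2, 1)
  T_b: need (1, 1, 1) fits (6, 2, 1); releases (1, 0, 2), pool now (7, 2, 3)
  T_i: need (0, 0, 3) fits (7, 2, 3); releases (2, 0, 3), pool now (9, 2, 6)
  T_g cannot run: need (0, 2, 7) vs free (9, 2, 6) (insufficient type-C units)
  T_f cannot run: need (2, 2, 7) vs free (9, 2, 6) (insufficient type-C units)
Processes that can never finish: T_g and T_f.
(3) Precisely 0 of the possible complete orderings are safe sequences.


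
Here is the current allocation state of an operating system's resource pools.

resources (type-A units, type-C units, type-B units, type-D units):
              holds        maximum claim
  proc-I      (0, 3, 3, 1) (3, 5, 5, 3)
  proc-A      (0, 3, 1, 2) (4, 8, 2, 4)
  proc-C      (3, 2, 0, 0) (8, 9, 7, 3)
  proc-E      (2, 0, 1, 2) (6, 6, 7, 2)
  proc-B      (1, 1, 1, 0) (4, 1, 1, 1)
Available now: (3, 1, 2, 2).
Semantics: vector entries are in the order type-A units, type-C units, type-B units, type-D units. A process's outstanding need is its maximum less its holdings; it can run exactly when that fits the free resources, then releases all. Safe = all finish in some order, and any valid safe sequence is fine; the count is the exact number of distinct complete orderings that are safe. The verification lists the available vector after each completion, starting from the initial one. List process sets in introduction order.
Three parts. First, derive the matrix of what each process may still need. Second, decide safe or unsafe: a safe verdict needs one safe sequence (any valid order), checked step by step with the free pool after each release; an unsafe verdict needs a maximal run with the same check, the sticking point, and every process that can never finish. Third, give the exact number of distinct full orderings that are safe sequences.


(1) Outstanding need per process (order type-A units, type-C units, type-B units, type-D units):
  proc-I: (3, 2, 2, 2)
  proc-A: (4, 5, 1, 2)
  proc-C: (5, 7, 7, 3)
  proc-E: (4, 6, 6, 0)
  proc-B: (3, 0, 0, 1)
(2) The state is SAFE; one workable sequence: proc-B, proc-I, proc-A, proc-E, proc-C.
Key observation: proc-B marks the first exact bind of the order: its need (3, 0, 0, 1) fits the free (3, 1, 2, 2) with zero slack on a requested resource.
Step-by-step check:
  pool = (3, 1, 2, 2)
  run proc-B (needs (3, 0, 0, 1), free (3, 1, 2, 2)); after release of (1, 1, 1, 0) the pool is (4, 2, 3, 2)
  run proc-I (needs (3, 2, 2, 2), free (4, 2, 3, 2)); after release of (0, 3, 3, 1) the pool is (4, 5, 6, 3)
  run proc-A (needs (4, 5, 1, 2), free (4, 5, 6, 3)); after release of (0, 3, 1, 2) the pool is (4, 8, 7, 5)
  run proc-E (needs (4, 6, 6, 0), free (4, 8, 7, 5)); after release of (2, 0, 1, 2) the pool is (6, 8, 8, 7)
  run proc-C (needs (5, 7, 7, 3), free (6, 8, 8, 7)); after release of (3, 2, 0, 0) the pool is (9, 10, 8, 7)
(3) Precisely 1 of the possible complete orderings is a safe sequence.
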